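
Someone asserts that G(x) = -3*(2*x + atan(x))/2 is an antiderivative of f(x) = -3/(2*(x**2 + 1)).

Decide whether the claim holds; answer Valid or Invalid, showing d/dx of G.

d/dx[G] = (-6*x**2 - 9)/(2*x**2 + 2)
d/dx[G] - f(x) = -3 != 0.

Invalid: d/dx[G] - f = -3, which is not 0.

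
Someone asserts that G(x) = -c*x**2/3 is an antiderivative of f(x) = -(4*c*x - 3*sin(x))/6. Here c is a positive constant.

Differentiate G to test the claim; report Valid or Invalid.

Invalid: d/dx[G] - f = -sin(x)/2, which is not 0.

d/dx[G] = -2*c*x/3
d/dx[G] - f(x) = -sin(x)/2 != 0.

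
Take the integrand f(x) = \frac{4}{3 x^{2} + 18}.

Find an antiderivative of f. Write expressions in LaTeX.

An antiderivative is F(x) = \frac{2 \sqrt{6} \operatorname{atan}{\left(\frac{\sqrt{6} x}{6} \right)}}{9}.

Since d/dx undoes antidifferentiation here, F'(x) = f(x) is required of F(x).
Check: d/dx[\frac{2 \sqrt{6} \operatorname{atan}{\left(\frac{\sqrt{6} x}{6} \right)}}{9}] = \frac{4}{3 x^{2} + 18} = f(x).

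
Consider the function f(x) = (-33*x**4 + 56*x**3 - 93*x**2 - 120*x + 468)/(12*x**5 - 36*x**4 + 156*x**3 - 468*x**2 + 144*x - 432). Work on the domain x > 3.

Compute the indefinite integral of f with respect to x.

Any candidate F(x) must reproduce f(x) exactly when differentiated.
Check: d/dx[-(9*log(x - 3) + 12*log(x**2/2 + 6) + 16*atan(x))/12] = (-33*x**4 + 56*x**3 - 93*x**2 - 120*x + 468)/(12*x**5 - 36*x**4 + 156*x**3 - 468*x**2 + 144*x - 432) = f(x).

F(x) = -(9*log(x - 3) + 12*log(x**2/2 + 6) + 16*atan(x))/12 + C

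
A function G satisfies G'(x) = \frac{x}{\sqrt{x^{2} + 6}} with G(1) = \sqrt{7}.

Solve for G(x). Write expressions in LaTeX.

G'(x) matches the chain-rule pattern g'(h)*h' with inner function h(x) = x^{2} + 6; substituting u = h(x) collapses the integral.
A general antiderivative is \sqrt{x^{2} + 6} + C.
The condition gives C = \sqrt{7} - (\sqrt{7}) = 0.
So G(x) = \sqrt{x^{2} + 6}.
Check: d/dx[\sqrt{x^{2} + 6}] = \frac{x}{\sqrt{x^{2} + 6}} = G'(x).

G(x) = \sqrt{x^{2} + 6}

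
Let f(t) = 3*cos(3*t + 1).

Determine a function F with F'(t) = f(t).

An antiderivative is F(t) = sin(3*t + 1).

Differentiate the proposed F(t) back; it has to land on f(t) exactly.
Check: d/dt[sin(3*t + 1)] = 3*cos(3*t + 1) = f(t).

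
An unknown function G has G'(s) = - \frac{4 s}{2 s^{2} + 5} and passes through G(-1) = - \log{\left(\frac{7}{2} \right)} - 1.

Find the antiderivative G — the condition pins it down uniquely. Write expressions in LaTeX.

The substitution u = s^{2} + \frac{5}{2} works: G'(s) is exactly (dG/du)*(du/ds) for that inner function.
A general antiderivative is - \log{\left(s^{2} + \frac{5}{2} \right)} + C.
The condition gives C = - \log{\left(\frac{7}{2} \right)} - 1 - (- \log{\left(\frac{7}{2} \right)}) = -1.
So G(s) = - \log{\left(s^{2} + \frac{5}{2} \right)} - 1.
Check: d/ds[- \log{\left(s^{2} + \frac{5}{2} \right)} - 1] = - \frac{4 s}{2 s^{2} + 5} = G'(s).

G(s) = - \log{\left(s^{2} + \frac{5}{2} \right)} - 1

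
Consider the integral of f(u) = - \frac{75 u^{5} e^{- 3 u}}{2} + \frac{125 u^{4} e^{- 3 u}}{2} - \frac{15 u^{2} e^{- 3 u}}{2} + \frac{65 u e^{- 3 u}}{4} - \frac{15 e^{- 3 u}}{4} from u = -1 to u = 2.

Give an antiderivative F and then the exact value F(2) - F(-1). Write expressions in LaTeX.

f has the shape v'r + vr' for v = \frac{25 u^{5}}{2} + \frac{5 u^{2}}{2} - \frac{15 u}{4} and r = e^{- 3 u} — it is the derivative of the product v*r.
F(u) = 5 \left(\frac{5 u^{5}}{2} + \frac{u^{2}}{2} - \frac{3 u}{4}\right) e^{- 3 u} is an antiderivative of f.
Check: d/du[5 \left(\frac{5 u^{5}}{2} + \frac{u^{2}}{2} - \frac{3 u}{4}\right) e^{- 3 u}] = \frac{\left(- 150 u^{5} + 250 u^{4} - 30 u^{2} + 65 u - 15\right) e^{- 3 u}}{4}, which equals f(u).
F(2) = \frac{805}{2 e^{6}}; F(-1) = - \frac{25 e^{3}}{4}.
Integral = F(2) - F(-1) = \frac{805}{2 e^{6}} + \frac{25 e^{3}}{4}.

Antiderivative: F(u) = 5 \left(\frac{5 u^{5}}{2} + \frac{u^{2}}{2} - \frac{3 u}{4}\right) e^{- 3 u}; value = \frac{805}{2 e^{6}} + \frac{25 e^{3}}{4}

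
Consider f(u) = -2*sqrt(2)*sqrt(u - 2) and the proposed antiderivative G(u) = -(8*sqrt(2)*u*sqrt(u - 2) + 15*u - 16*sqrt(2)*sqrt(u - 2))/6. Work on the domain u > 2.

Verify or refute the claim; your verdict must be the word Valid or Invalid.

Invalid: d/du[G] - f = -5/2, which is not 0.

d/du[G] = (-4*sqrt(2)*u - 5*sqrt(u - 2) + 8*sqrt(2))/(2*sqrt(u - 2))
d/du[G] - f(u) = -5/2 != 0.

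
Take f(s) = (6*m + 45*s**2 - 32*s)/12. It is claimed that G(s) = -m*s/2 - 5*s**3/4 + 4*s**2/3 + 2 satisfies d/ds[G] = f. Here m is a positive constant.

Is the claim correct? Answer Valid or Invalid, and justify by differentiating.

Invalid: d/ds[G] - f = -m - 15*s**2/2 + 16*s/3, which is not 0.

d/ds[G] = -m/2 - 15*s**2/4 + 8*s/3
d/ds[G] - f(s) = -m - 15*s**2/2 + 16*s/3 != 0.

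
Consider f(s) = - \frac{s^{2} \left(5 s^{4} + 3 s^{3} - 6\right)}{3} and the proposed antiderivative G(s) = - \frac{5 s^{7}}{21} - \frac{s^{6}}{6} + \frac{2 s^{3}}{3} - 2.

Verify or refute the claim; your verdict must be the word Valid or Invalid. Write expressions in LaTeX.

d/ds[G] = - \frac{5 s^{6}}{3} - s^{5} + 2 s^{2}
This equals f(s) exactly, so the claim holds.

Valid: G'(s) = f(s).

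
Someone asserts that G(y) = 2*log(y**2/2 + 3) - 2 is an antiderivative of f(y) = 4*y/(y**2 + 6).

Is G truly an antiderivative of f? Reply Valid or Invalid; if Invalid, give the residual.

d/dy[G] = 4*y/(y**2 + 6)
This equals f(y) exactly, so the claim holds.

Valid: G'(y) = f(y).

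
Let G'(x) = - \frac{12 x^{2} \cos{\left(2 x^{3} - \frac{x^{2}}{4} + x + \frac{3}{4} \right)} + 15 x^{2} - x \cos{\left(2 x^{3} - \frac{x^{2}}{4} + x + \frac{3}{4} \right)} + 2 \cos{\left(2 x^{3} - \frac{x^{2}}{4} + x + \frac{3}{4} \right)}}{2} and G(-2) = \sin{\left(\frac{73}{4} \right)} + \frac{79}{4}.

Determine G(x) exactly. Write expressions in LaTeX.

Recover the given G'(x) by differentiating a candidate G(x); any mismatch rules it out.
A general antiderivative is - \frac{5 x^{3}}{2} - \sin{\left(2 x^{3} - \frac{x^{2}}{4} + x + \frac{3}{4} \right)} - \frac{5}{4} + C.
The condition gives C = \sin{\left(\frac{73}{4} \right)} + \frac{79}{4} - (\sin{\left(\frac{73}{4} \right)} + \frac{75}{4}) = 1.
So G(x) = - \frac{5 x^{3}}{2} - \sin{\left(2 x^{3} - \frac{x^{2}}{4} + x + \frac{3}{4} \right)} - \frac{1}{4}.
Check: d/dx[- \frac{5 x^{3}}{2} - \sin{\left(2 x^{3} - \frac{x^{2}}{4} + x + \frac{3}{4} \right)} - \frac{1}{4}] = - 6 x^{2} \cos{\left(2 x^{3} - \frac{x^{2}}{4} + x + \frac{3}{4} \right)} - \frac{15 x^{2}}{2} + \frac{x \cos{\left(2 x^{3} - \frac{x^{2}}{4} + x + \frac{3}{4} \right)}}{2} - \cos{\left(2 x^{3} - \frac{x^{2}}{4} + x + \frac{3}{4} \right)}, which equals G'(x).

G(x) = - \frac{5 x^{3}}{2} - \sin{\left(2 x^{3} - \frac{x^{2}}{4} + x + \frac{3}{4} \right)} - \frac{1}{4}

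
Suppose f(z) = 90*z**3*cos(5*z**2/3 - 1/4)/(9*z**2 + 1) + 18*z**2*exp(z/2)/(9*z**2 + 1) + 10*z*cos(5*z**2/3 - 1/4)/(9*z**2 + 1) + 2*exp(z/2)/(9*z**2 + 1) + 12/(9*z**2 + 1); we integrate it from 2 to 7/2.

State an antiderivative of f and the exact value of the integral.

Antiderivative: F(z) = 4*exp(z/2) + 3*sin(5*z**2/3 - 1/4) + 4*atan(3*z); value = -4*exp(1) - 4*atan(6) - 3*sin(77/12) + 3*sin(121/6) + 4*atan(21/2) + 4*exp(7/4)

Integrate term by term and add the pieces.
F(z) = 4*exp(z/2) + 3*sin(5*z**2/3 - 1/4) + 4*atan(3*z) is an antiderivative of f.
Check: d/dz[4*exp(z/2) + 3*sin(5*z**2/3 - 1/4) + 4*atan(3*z)] = (90*z**3*cos(5*z**2/3 - 1/4) + 18*z**2*exp(z/2) + 10*z*cos(5*z**2/3 - 1/4) + 2*exp(z/2) + 12)/(9*z**2 + 1), which equals f(z).
F(7/2) = 3*sin(121/6) + 4*atan(21/2) + 4*exp(7/4); F(2) = 3*sin(77/12) + 4*atan(6) + 4*exp(1).
Integral = F(7/2) - F(2) = -4*exp(1) - 4*atan(6) - 3*sin(77/12) + 3*sin(121/6) + 4*atan(21/2) + 4*exp(7/4).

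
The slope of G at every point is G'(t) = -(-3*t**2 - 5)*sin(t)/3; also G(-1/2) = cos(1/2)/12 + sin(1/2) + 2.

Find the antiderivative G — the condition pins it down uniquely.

G(t) = -t**2*cos(t) + 2*t*sin(t) + cos(t)/3 + 2

Whatever form G(t) takes, its d/dt must return the stated G'(t).
A general antiderivative is -t**2*cos(t) + 2*t*sin(t) + cos(t)/3 + C.
The condition gives C = cos(1/2)/12 + sin(1/2) + 2 - (cos(1/2)/12 + sin(1/2)) = 2.
So G(t) = -t**2*cos(t) + 2*t*sin(t) + cos(t)/3 + 2.
Check: d/dt[-t**2*cos(t) + 2*t*sin(t) + cos(t)/3 + 2] = t**2*sin(t) + 5*sin(t)/3, which equals G'(t).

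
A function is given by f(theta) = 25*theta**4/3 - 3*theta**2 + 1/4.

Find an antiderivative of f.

An antiderivative is F(theta) = 5*theta**5/3 - theta**3 + theta/4.

The integrand splits into summands that can be handled one at a time.
Check: d/dtheta[5*theta**5/3 - theta**3 + theta/4] = 25*theta**4/3 - 3*theta**2 + 1/4 = f(theta).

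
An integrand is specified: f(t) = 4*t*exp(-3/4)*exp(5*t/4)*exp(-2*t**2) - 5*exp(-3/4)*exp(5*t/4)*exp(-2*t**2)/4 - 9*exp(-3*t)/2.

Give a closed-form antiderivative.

An antiderivative is F(t) = -exp(-2*t**2 + 5*t/4 - 3/4) + 3*exp(-3*t)/2.

Integrate term by term and add the pieces.
Check: d/dt[-exp(-2*t**2 + 5*t/4 - 3/4) + 3*exp(-3*t)/2] = (16*t*exp(3*t) - 5*exp(3*t) - 18*exp(3/4)*exp(-5*t/4)*exp(2*t**2))*exp(-3/4)*exp(-7*t/4)*exp(-2*t**2)/4, which equals f(t).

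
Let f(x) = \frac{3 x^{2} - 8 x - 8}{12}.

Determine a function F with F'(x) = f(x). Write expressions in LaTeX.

An antiderivative is F(x) = \frac{x^{3}}{12} - \frac{x^{2}}{3} - \frac{2 x}{3}.

Since d/dx undoes antidifferentiation here, F'(x) = f(x) is required of F(x).
Check: d/dx[\frac{x^{3}}{12} - \frac{x^{2}}{3} - \frac{2 x}{3}] = \frac{x^{2}}{4} - \frac{2 x}{3} - \frac{2}{3}, which equals f(x).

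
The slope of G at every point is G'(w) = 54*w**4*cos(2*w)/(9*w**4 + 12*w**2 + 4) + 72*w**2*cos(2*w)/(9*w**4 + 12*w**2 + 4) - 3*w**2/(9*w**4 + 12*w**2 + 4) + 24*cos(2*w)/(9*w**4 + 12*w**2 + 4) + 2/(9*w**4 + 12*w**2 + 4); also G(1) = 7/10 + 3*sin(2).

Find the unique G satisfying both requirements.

The integrand splits into summands that can be handled one at a time.
A general antiderivative is w/(3*w**2 + 2) + 3*sin(2*w) + C.
The condition gives C = 7/10 + 3*sin(2) - (1/5 + 3*sin(2)) = 1/2.
So G(w) = w/(3*w**2 + 2) + 3*sin(2*w) + 1/2.
Check: d/dw[w/(3*w**2 + 2) + 3*sin(2*w) + 1/2] = (54*w**4*cos(2*w) + 72*w**2*cos(2*w) - 3*w**2 + 24*cos(2*w) + 2)/(9*w**4 + 12*w**2 + 4), which equals G'(w).

G(w) = w/(3*w**2 + 2) + 3*sin(2*w) + 1/2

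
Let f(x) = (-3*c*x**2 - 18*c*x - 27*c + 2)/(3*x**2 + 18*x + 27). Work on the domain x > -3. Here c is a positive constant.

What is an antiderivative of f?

Check any antiderivative F(x) by computing F'(x) and comparing it with f(x).
Check: d/dx[(-3*c*x**2 - 9*c*x - 2)/(3*x + 9)] = (-3*c*x**2 - 18*c*x - 27*c + 2)/(3*x**2 + 18*x + 27) = f(x).

An antiderivative is F(x) = (-3*c*x**2 - 9*c*x - 2)/(3*x + 9).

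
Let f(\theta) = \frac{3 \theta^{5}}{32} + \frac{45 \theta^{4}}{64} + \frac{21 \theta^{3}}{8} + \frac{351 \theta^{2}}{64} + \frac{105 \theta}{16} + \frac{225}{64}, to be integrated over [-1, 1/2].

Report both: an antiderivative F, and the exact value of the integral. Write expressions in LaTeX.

Antiderivative: F(\theta) = \frac{\theta^{6}}{64} + \frac{9 \theta^{5}}{64} + \frac{21 \theta^{4}}{32} + \frac{117 \theta^{3}}{64} + \frac{105 \theta^{2}}{32} + \frac{225 \theta}{64}; value = \frac{17955}{4096}

The substitution u = \frac{\theta^{2}}{4} + \frac{3 \theta}{4} + \frac{5}{4} works: f is exactly (dF/du)*(du/d\theta) for that inner function.
F(\theta) = \frac{\theta^{6}}{64} + \frac{9 \theta^{5}}{64} + \frac{21 \theta^{4}}{32} + \frac{117 \theta^{3}}{64} + \frac{105 \theta^{2}}{32} + \frac{225 \theta}{64} is an antiderivative of f.
Check: d/d\theta[\frac{\theta^{6}}{64} + \frac{9 \theta^{5}}{64} + \frac{21 \theta^{4}}{32} + \frac{117 \theta^{3}}{64} + \frac{105 \theta^{2}}{32} + \frac{225 \theta}{64}] = \frac{3 \theta^{5}}{32} + \frac{45 \theta^{4}}{64} + \frac{21 \theta^{3}}{8} + \frac{351 \theta^{2}}{64} + \frac{105 \theta}{16} + \frac{225}{64} = f(\theta).
F(1/2) = \frac{11683}{4096}; F(-1) = - \frac{49}{32}.
Integral = F(1/2) - F(-1) = \frac{17955}{4096}.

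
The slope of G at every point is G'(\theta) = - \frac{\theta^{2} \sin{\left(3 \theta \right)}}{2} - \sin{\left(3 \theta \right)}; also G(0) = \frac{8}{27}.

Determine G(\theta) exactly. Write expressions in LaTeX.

The integrand splits into summands that can be handled one at a time.
A general antiderivative is \frac{\theta^{2} \cos{\left(3 \theta \right)}}{6} - \frac{\theta \sin{\left(3 \theta \right)}}{9} + \frac{8 \cos{\left(3 \theta \right)}}{27} + C.
The condition gives C = \frac{8}{27} - (\frac{8}{27}) = 0.
So G(\theta) = \frac{\theta^{2} \cos{\left(3 \theta \right)}}{6} - \frac{\theta \sin{\left(3 \theta \right)}}{9} + \frac{8 \cos{\left(3 \theta \right)}}{27}.
Check: d/d\theta[\frac{\theta^{2} \cos{\left(3 \theta \right)}}{6} - \frac{\theta \sin{\left(3 \theta \right)}}{9} + \frac{8 \cos{\left(3 \theta \right)}}{27}] = - \frac{\theta^{2} \sin{\left(3 \theta \right)}}{2} - \sin{\left(3 \theta \right)} = G'(\theta).

G(\theta) = \frac{\theta^{2} \cos{\left(3 \theta \right)}}{6} - \frac{\theta \sin{\left(3 \theta \right)}}{9} + \frac{8 \cos{\left(3 \theta \right)}}{27}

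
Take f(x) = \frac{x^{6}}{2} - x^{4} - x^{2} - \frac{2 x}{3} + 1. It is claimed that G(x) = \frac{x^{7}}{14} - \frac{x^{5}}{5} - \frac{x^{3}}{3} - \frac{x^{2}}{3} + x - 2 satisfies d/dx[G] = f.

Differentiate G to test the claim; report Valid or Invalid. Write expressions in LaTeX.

d/dx[G] = \frac{x^{6}}{2} - x^{4} - x^{2} - \frac{2 x}{3} + 1
This equals f(x) exactly, so the claim holds.

Valid - the claim checks out under differentiation.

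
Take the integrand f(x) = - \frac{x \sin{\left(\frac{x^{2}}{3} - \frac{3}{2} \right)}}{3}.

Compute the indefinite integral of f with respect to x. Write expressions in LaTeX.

F(x) = \frac{\cos{\left(\frac{x^{2}}{3} - \frac{3}{2} \right)}}{2} + C

The substitution u = \frac{x^{2}}{3} - \frac{3}{2} works: f is exactly (dF/du)*(du/dx) for that inner function.
Check: d/dx[\frac{\cos{\left(\frac{x^{2}}{3} - \frac{3}{2} \right)}}{2}] = - \frac{x \sin{\left(\frac{x^{2}}{3} - \frac{3}{2} \right)}}{3} = f(x).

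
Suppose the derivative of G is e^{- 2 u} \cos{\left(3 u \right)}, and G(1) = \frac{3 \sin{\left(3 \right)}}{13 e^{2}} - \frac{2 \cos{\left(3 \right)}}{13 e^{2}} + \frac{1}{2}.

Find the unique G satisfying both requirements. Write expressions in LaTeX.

G(u) = \frac{\left(13 e^{2 u} + 6 \sin{\left(3 u \right)} - 4 \cos{\left(3 u \right)}\right) e^{- 2 u}}{26}

The proposed G(u) is checked by its d/du: the result must match the given G'(u).
A general antiderivative is \frac{3 e^{- 2 u} \sin{\left(3 u \right)}}{13} - \frac{2 e^{- 2 u} \cos{\left(3 u \right)}}{13} + C.
The condition gives C = \frac{3 \sin{\left(3 \right)}}{13 e^{2}} - \frac{2 \cos{\left(3 \right)}}{13 e^{2}} + \frac{1}{2} - (\frac{3 \sin{\left(3 \right)}}{13 e^{2}} - \frac{2 \cos{\left(3 \right)}}{13 e^{2}}) = \frac{1}{2}.
So G(u) = \frac{\left(13 e^{2 u} + 6 \sin{\left(3 u \right)} - 4 \cos{\left(3 u \right)}\right) e^{- 2 u}}{26}.
Check: d/du[\frac{\left(13 e^{2 u} + 6 \sin{\left(3 u \right)} - 4 \cos{\left(3 u \right)}\right) e^{- 2 u}}{26}] = e^{- 2 u} \cos{\left(3 u \right)} = G'(u).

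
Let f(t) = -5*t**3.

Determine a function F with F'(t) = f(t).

Whatever form F(t) takes, F'(t) = f(t) is non-negotiable.
Check: d/dt[-5*t**4/4] = -5*t**3 = f(t).

An antiderivative is F(t) = -5*t**4/4.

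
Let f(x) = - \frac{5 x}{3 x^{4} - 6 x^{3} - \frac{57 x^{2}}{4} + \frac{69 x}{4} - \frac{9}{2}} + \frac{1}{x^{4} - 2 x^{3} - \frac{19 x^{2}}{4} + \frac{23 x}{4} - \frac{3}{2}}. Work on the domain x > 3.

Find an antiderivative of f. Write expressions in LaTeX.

The denominator factors as 3 \left(x - 3\right) \left(x + 2\right) \left(2 x - 1\right)^{2}; partial fractions split f into directly integrable pieces: \frac{8}{15 \left(2 x - 1\right)} - \frac{8}{75 \left(2 x - 1\right)^{2}} - \frac{52}{375 \left(x + 2\right)} - \frac{16}{125 \left(x - 3\right)}.
Check: d/dx[- \frac{16 \log{\left(x - 3 \right)}}{125} + \frac{4 \log{\left(x - \frac{1}{2} \right)}}{15} - \frac{52 \log{\left(x + 2 \right)}}{375} + \frac{4}{150 x - 75}] = \frac{12 - 20 x}{12 x^{4} - 24 x^{3} - 57 x^{2} + 69 x - 18}, which equals f(x).

An antiderivative is F(x) = - \frac{16 \log{\left(x - 3 \right)}}{125} + \frac{4 \log{\left(x - \frac{1}{2} \right)}}{15} - \frac{52 \log{\left(x + 2 \right)}}{375} + \frac{4}{150 x - 75}.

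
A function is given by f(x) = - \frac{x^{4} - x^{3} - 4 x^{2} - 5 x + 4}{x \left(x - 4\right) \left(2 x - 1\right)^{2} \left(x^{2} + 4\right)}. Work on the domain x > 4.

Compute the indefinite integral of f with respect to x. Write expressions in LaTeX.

The denominator factors as x \left(x - 4\right) \left(2 x - 1\right)^{2} \left(x^{2} + 4\right); partial fractions split f into directly integrable pieces: \frac{683 x + 112}{5780 \left(x^{2} + 4\right)} - \frac{1374}{2023 \left(2 x - 1\right)} + \frac{1}{17 \left(2 x - 1\right)^{2}} - \frac{1}{35 \left(x - 4\right)} + \frac{1}{4 x}.
Check: d/dx[\frac{20230 \left(2 x - 1\right) \log{\left(x \right)} - 2312 \left(2 x - 1\right) \log{\left(x - 4 \right)} - 27480 \left(2 x - 1\right) \log{\left(x - \frac{1}{2} \right)} + 4781 \left(2 x - 1\right) \log{\left(x^{2} + 4 \right)} + 784 \left(2 x - 1\right) \operatorname{atan}{\left(\frac{x}{2} \right)} - 2380}{80920 \left(2 x - 1\right)}] = \frac{- x^{4} + x^{3} + 4 x^{2} + 5 x - 4}{4 x^{6} - 20 x^{5} + 33 x^{4} - 84 x^{3} + 68 x^{2} - 16 x}, which equals f(x).

F(x) = \frac{20230 \left(2 x - 1\right) \log{\left(x \right)} - 2312 \left(2 x - 1\right) \log{\left(x - 4 \right)} - 27480 \left(2 x - 1\right) \log{\left(x - \frac{1}{2} \right)} + 4781 \left(2 x - 1\right) \log{\left(x^{2} + 4 \right)} + 784 \left(2 x - 1\right) \operatorname{atan}{\left(\frac{x}{2} \right)} - 2380}{80920 \left(2 x - 1\right)} + C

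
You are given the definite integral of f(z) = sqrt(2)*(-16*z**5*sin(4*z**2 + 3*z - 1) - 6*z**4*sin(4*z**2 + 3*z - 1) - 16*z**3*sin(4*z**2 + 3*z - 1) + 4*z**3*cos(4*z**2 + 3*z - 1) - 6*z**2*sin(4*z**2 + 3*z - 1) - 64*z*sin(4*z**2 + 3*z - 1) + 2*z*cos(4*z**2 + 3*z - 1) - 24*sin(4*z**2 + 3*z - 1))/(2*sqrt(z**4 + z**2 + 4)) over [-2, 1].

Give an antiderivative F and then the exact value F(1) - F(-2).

Recognize the product-rule pattern: f = u'v + uv' with u = 2*sqrt(z**4/2 + z**2/2 + 2), v = cos(4*z**2 + 3*z - 1), so integration by parts undoes it.
F(z) = sqrt(2)*sqrt(z**4 + z**2 + 4)*cos(4*z**2 + 3*z - 1) is an antiderivative of f.
Check: d/dz[sqrt(2)*sqrt(z**4 + z**2 + 4)*cos(4*z**2 + 3*z - 1)] = (-8*sqrt(2)*z**5*sin(4*z**2 + 3*z - 1) - 3*sqrt(2)*z**4*sin(4*z**2 + 3*z - 1) - 8*sqrt(2)*z**3*sin(4*z**2 + 3*z - 1) + 2*sqrt(2)*z**3*cos(4*z**2 + 3*z - 1) - 3*sqrt(2)*z**2*sin(4*z**2 + 3*z - 1) - 32*sqrt(2)*z*sin(4*z**2 + 3*z - 1) + sqrt(2)*z*cos(4*z**2 + 3*z - 1) - 12*sqrt(2)*sin(4*z**2 + 3*z - 1))/sqrt(z**4 + z**2 + 4), which equals f(z).
F(1) = 2*sqrt(3)*cos(6); F(-2) = 4*sqrt(3)*cos(9).
Integral = F(1) - F(-2) = 2*sqrt(3)*cos(6) - 4*sqrt(3)*cos(9).

Antiderivative: F(z) = sqrt(2)*sqrt(z**4 + z**2 + 4)*cos(4*z**2 + 3*z - 1); value = 2*sqrt(3)*cos(6) - 4*sqrt(3)*cos(9)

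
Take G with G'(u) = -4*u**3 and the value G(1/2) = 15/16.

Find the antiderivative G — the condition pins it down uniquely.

Check a candidate G(u) by differentiating: d/du[G] must match the given G'(u).
A general antiderivative is -u**4 + C.
The condition gives C = 15/16 - (-1/16) = 1.
So G(u) = -(u - 1)*(u + 1)*(u**2 + 1).
Check: d/du[-(u - 1)*(u + 1)*(u**2 + 1)] = -4*u**3 = G'(u).

G(u) = -(u - 1)*(u + 1)*(u**2 + 1)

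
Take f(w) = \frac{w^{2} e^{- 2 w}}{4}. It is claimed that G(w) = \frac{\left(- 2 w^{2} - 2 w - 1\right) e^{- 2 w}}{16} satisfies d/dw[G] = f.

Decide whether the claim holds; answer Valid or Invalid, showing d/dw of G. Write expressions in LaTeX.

Valid - the claim checks out under differentiation.

d/dw[G] = \frac{w^{2} e^{- 2 w}}{4}
This equals f(w) exactly, so the claim holds.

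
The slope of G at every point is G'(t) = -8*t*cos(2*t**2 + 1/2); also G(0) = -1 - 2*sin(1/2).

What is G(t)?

The substitution u = 2*t**2 + 1/2 works: G'(t) is exactly (dG/du)*(du/dt) for that inner function.
A general antiderivative is -2*sin(2*t**2 + 1/2) + C.
The condition gives C = -1 - 2*sin(1/2) - (-2*sin(1/2)) = -1.
So G(t) = -2*sin(2*t**2 + 1/2) - 1.
Check: d/dt[-2*sin(2*t**2 + 1/2) - 1] = -8*t*cos(2*t**2 + 1/2) = G'(t).

G(t) = -2*sin(2*t**2 + 1/2) - 1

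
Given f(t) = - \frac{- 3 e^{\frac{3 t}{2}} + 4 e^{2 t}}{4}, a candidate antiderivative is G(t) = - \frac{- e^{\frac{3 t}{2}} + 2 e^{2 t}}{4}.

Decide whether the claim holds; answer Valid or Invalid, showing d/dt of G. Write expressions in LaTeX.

Invalid: d/dt[G] - f = - \frac{3 e^{\frac{3 t}{2}}}{8}, which is not 0.

d/dt[G] = \frac{3 e^{\frac{3 t}{2}}}{8} - e^{2 t}
d/dt[G] - f(t) = - \frac{3 e^{\frac{3 t}{2}}}{8} != 0.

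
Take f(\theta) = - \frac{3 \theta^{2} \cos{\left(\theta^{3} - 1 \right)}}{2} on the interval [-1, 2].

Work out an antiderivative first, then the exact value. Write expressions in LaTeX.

The substitution u = \theta^{3} - 1 works: f is exactly (dF/du)*(du/d\theta) for that inner function.
F(\theta) = - \frac{\sin{\left(\theta^{3} - 1 \right)}}{2} is an antiderivative of f.
Check: d/d\theta[- \frac{\sin{\left(\theta^{3} - 1 \right)}}{2}] = - \frac{3 \theta^{2} \cos{\left(\theta^{3} - 1 \right)}}{2} = f(\theta).
F(2) = - \frac{\sin{\left(7 \right)}}{2}; F(-1) = \frac{\sin{\left(2 \right)}}{2}.
Integral = F(2) - F(-1) = - \frac{\sin{\left(2 \right)}}{2} - \frac{\sin{\left(7 \right)}}{2}.

Antiderivative: F(\theta) = - \frac{\sin{\left(\theta^{3} - 1 \right)}}{2}; value = - \frac{\sin{\left(2 \right)}}{2} - \frac{\sin{\left(7 \right)}}{2}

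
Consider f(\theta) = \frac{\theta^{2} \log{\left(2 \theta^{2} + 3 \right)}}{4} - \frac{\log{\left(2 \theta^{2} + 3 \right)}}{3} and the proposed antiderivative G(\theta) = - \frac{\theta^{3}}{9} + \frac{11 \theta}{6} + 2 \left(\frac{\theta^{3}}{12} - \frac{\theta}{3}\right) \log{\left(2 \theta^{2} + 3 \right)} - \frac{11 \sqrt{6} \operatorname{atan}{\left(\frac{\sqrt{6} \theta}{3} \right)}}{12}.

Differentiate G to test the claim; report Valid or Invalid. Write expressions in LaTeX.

d/d\theta[G] = \frac{\theta^{2} \log{\left(2 \theta^{2} + 3 \right)}}{2} - \frac{2 \log{\left(2 \theta^{2} + 3 \right)}}{3}
d/d\theta[G] - f(\theta) = \frac{\theta^{2} \log{\left(2 \theta^{2} + 3 \right)}}{4} - \frac{\log{\left(2 \theta^{2} + 3 \right)}}{3} != 0.

Invalid: d/d\theta[G] - f = \frac{\theta^{2} \log{\left(2 \theta^{2} + 3 \right)}}{4} - \frac{\log{\left(2 \theta^{2} + 3 \right)}}{3}, which is not 0.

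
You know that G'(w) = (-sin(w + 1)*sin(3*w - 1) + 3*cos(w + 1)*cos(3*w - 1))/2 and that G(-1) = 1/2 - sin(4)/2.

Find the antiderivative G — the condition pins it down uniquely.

G(w) = sin(3*w - 1)*cos(w + 1)/2 + 1/2

Recognize the product-rule pattern: G'(w) = u'v + uv' with u = cos(w + 1)/2, v = sin(3*w - 1), so integration by parts undoes it.
A general antiderivative is sin(3*w - 1)*cos(w + 1)/2 + C.
The condition gives C = 1/2 - sin(4)/2 - (-sin(4)/2) = 1/2.
So G(w) = sin(3*w - 1)*cos(w + 1)/2 + 1/2.
Check: d/dw[sin(3*w - 1)*cos(w + 1)/2 + 1/2] = -sin(w + 1)*sin(3*w - 1)/2 + 3*cos(w + 1)*cos(3*w - 1)/2, which equals G'(w).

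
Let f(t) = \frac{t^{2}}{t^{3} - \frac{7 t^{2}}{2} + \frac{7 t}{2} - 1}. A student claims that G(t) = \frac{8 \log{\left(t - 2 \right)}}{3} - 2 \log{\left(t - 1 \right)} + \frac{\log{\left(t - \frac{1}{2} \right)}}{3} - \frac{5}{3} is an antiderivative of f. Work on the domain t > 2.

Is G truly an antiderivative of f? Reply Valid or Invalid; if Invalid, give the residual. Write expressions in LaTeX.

Valid: G'(t) = f(t).

d/dt[G] = \frac{2 t^{2}}{2 t^{3} - 7 t^{2} + 7 t - 2}
This equals f(t) exactly, so the claim holds.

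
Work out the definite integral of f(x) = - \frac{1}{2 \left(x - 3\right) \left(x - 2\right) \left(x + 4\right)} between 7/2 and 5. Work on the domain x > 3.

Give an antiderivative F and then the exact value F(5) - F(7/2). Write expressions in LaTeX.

Factor the denominator (2 \left(x - 3\right) \left(x - 2\right) \left(x + 4\right)) and decompose: f = - \frac{1}{84 \left(x + 4\right)} + \frac{1}{12 \left(x - 2\right)} - \frac{1}{14 \left(x - 3\right)}; each piece integrates to a log, atan, or power term.
F(x) = - \frac{\log{\left(x - 3 \right)}}{14} + \frac{\log{\left(x - 2 \right)}}{12} - \frac{\log{\left(x + 4 \right)}}{84} is an antiderivative of f.
Check: d/dx[- \frac{\log{\left(x - 3 \right)}}{14} + \frac{\log{\left(x - 2 \right)}}{12} - \frac{\log{\left(x + 4 \right)}}{84}] = - \frac{1}{2 x^{3} - 2 x^{2} - 28 x + 48}, which equals f(x).
F(5) = - \frac{\log{\left(2 \right)}}{14} - \frac{\log{\left(9 \right)}}{84} + \frac{\log{\left(3 \right)}}{12}; F(7/2) = - \frac{\log{\left(\frac{15}{2} \right)}}{84} + \frac{\log{\left(\frac{3}{2} \right)}}{12} + \frac{\log{\left(2 \right)}}{14}.
Integral = F(5) - F(7/2) = - \frac{\log{\left(2 \right)}}{7} - \frac{\log{\left(\frac{3}{2} \right)}}{12} - \frac{\log{\left(9 \right)}}{84} + \frac{\log{\left(\frac{15}{2} \right)}}{84} + \frac{\log{\left(3 \right)}}{12}.

Antiderivative: F(x) = - \frac{\log{\left(x - 3 \right)}}{14} + \frac{\log{\left(x - 2 \right)}}{12} - \frac{\log{\left(x + 4 \right)}}{84}; value = - \frac{\log{\left(2 \right)}}{7} - \frac{\log{\left(\frac{3}{2} \right)}}{12} - \frac{\log{\left(9 \right)}}{84} + \frac{\log{\left(\frac{15}{2} \right)}}{84} + \frac{\log{\left(3 \right)}}{12}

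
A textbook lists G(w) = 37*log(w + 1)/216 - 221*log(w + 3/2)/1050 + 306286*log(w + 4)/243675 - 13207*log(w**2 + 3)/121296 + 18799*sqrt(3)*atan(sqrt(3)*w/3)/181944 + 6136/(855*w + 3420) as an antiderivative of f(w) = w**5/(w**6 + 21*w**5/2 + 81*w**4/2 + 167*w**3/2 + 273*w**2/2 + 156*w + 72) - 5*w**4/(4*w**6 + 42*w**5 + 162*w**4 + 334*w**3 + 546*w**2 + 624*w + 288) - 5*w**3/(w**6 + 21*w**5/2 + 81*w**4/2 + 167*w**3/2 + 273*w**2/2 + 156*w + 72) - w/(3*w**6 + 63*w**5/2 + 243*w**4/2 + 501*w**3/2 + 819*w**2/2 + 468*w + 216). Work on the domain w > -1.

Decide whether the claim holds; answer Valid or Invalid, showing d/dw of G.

Valid - differentiating G returns exactly f.

d/dw[G] = (12*w**5 - 15*w**4 - 60*w**3 - 4*w)/(12*w**6 + 126*w**5 + 486*w**4 + 1002*w**3 + 1638*w**2 + 1872*w + 864)
This equals f(w) exactly, so the claim holds.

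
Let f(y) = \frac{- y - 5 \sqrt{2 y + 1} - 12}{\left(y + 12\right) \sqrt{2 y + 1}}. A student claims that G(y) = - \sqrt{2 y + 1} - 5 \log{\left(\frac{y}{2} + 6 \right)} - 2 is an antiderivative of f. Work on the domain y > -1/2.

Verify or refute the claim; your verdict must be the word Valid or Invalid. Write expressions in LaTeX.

Valid: G'(y) = f(y).

d/dy[G] = \frac{- y - 5 \sqrt{2 y + 1} - 12}{y \sqrt{2 y + 1} + 12 \sqrt{2 y + 1}}
This equals f(y) exactly, so the claim holds.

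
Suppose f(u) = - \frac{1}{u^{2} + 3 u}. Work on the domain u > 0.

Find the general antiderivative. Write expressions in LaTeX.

Factor the denominator (u \left(u + 3\right)) and decompose: f = \frac{1}{3 \left(u + 3\right)} - \frac{1}{3 u}; each piece integrates to a log, atan, or power term.
Check: d/du[- \frac{\log{\left(u \right)}}{3} + \frac{\log{\left(u + 3 \right)}}{3}] = - \frac{1}{u^{2} + 3 u} = f(u).

F(u) = - \frac{\log{\left(u \right)}}{3} + \frac{\log{\left(u + 3 \right)}}{3} + C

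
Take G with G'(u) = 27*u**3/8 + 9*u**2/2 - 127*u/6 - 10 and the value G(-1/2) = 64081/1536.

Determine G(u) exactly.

The substitution w = 3*u**2/4 + 2*u/3 - 5 works: G'(u) is exactly (dG/dw)*(dw/du) for that inner function.
A general antiderivative is 3*(3*u**2/4 + 2*u/3 - 5)**2/2 + C.
The condition gives C = 64081/1536 - (61009/1536) = 2.
So G(u) = 3*(3*u**2/4 + 2*u/3 - 5)**2/2 + 2.
Check: d/du[3*(3*u**2/4 + 2*u/3 - 5)**2/2 + 2] = 27*u**3/8 + 9*u**2/2 - 127*u/6 - 10 = G'(u).

G(u) = 3*(3*u**2/4 + 2*u/3 - 5)**2/2 + 2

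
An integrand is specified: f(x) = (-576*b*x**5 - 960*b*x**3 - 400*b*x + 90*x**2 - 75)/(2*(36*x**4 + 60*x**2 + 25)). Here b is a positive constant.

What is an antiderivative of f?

Any candidate F(x) must reproduce f(x) exactly when differentiated.
Check: d/dx[-4*b*x**2 - 5*x/(2*(2*x**2 + 5/3))] = (-576*b*x**5 - 960*b*x**3 - 400*b*x + 90*x**2 - 75)/(72*x**4 + 120*x**2 + 50), which equals f(x).

An antiderivative is F(x) = -4*b*x**2 - 5*x/(2*(2*x**2 + 5/3)).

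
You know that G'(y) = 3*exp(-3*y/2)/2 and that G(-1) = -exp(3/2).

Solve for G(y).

G(y) = -exp(-3*y/2)

Check a candidate G(y) by differentiating: d/dy[G] must match the given G'(y).
A general antiderivative is -exp(-3*y/2) + C.
The condition gives C = -exp(3/2) - (-exp(3/2)) = 0.
So G(y) = -exp(-3*y/2).
Check: d/dy[-exp(-3*y/2)] = 3*exp(-3*y/2)/2 = G'(y).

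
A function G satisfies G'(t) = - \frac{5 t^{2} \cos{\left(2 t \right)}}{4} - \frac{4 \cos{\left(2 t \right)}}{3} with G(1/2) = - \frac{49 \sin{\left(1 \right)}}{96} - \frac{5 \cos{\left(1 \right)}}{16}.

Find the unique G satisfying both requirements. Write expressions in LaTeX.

The integrand splits into summands that can be handled one at a time.
A general antiderivative is - \frac{5 t^{2} \sin{\left(2 t \right)}}{8} - \frac{5 t \cos{\left(2 t \right)}}{8} - \frac{17 \sin{\left(2 t \right)}}{48} + C.
The condition gives C = - \frac{49 \sin{\left(1 \right)}}{96} - \frac{5 \cos{\left(1 \right)}}{16} - (- \frac{49 \sin{\left(1 \right)}}{96} - \frac{5 \cos{\left(1 \right)}}{16}) = 0.
So G(t) = - \frac{5 t^{2} \sin{\left(2 t \right)}}{8} - \frac{5 t \cos{\left(2 t \right)}}{8} - \frac{17 \sin{\left(2 t \right)}}{48}.
Check: d/dt[- \frac{5 t^{2} \sin{\left(2 t \right)}}{8} - \frac{5 t \cos{\left(2 t \right)}}{8} - \frac{17 \sin{\left(2 t \right)}}{48}] = - \frac{5 t^{2} \cos{\left(2 t \right)}}{4} - \frac{4 \cos{\left(2 t \right)}}{3} = G'(t).

G(t) = - \frac{5 t^{2} \sin{\left(2 t \right)}}{8} - \frac{5 t \cos{\left(2 t \right)}}{8} - \frac{17 \sin{\left(2 t \right)}}{48}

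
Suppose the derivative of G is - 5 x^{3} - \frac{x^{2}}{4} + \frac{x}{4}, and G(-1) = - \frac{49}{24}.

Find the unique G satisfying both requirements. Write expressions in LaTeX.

G(x) = - \frac{30 x^{4} + 2 x^{3} - 3 x^{2} + 24}{24}

Integrate term by term and add the pieces.
A general antiderivative is - \frac{5 x^{4}}{4} - \frac{x^{3}}{12} + \frac{x^{2}}{8} + C.
The condition gives C = - \frac{49}{24} - (- \frac{25}{24}) = -1.
So G(x) = - \frac{30 x^{4} + 2 x^{3} - 3 x^{2} + 24}{24}.
Check: d/dx[- \frac{30 x^{4} + 2 x^{3} - 3 x^{2} + 24}{24}] = - 5 x^{3} - \frac{x^{2}}{4} + \frac{x}{4} = G'(x).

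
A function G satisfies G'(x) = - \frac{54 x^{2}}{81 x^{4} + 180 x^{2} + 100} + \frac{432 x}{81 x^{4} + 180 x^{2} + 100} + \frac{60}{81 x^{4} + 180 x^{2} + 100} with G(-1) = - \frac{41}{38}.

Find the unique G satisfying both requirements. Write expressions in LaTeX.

Recognize the product-rule pattern: G'(x) = u'v + uv' with u = \frac{1}{\frac{3 x^{2}}{2} + \frac{5}{3}}, v = x - 4, so integration by parts undoes it.
A general antiderivative is \frac{x - 4}{\frac{3 x^{2}}{2} + \frac{5}{3}} + C.
The condition gives C = - \frac{41}{38} - (- \frac{30}{19}) = \frac{1}{2}.
So G(x) = \frac{9 x^{2} + 12 x - 38}{2 \left(9 x^{2} + 10\right)}.
Check: d/dx[\frac{9 x^{2} + 12 x - 38}{2 \left(9 x^{2} + 10\right)}] = \frac{- 54 x^{2} + 432 x + 60}{81 x^{4} + 180 x^{2} + 100}, which equals G'(x).

G(x) = \frac{9 x^{2} + 12 x - 38}{2 \left(9 x^{2} + 10\right)}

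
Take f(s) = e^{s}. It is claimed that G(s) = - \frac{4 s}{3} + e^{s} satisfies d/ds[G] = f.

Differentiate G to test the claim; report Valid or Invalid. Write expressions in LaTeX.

Invalid: d/ds[G] - f = - \frac{4}{3}, which is not 0.

d/ds[G] = e^{s} - \frac{4}{3}
d/ds[G] - f(s) = - \frac{4}{3} != 0.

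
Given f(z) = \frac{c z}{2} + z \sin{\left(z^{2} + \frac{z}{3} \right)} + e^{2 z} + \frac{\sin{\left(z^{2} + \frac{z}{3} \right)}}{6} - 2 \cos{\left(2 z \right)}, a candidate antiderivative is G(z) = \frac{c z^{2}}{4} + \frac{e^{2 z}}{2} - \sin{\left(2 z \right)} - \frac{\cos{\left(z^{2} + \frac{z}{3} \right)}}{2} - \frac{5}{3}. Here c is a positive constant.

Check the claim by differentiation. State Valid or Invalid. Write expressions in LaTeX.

Valid: G'(z) = f(z).

d/dz[G] = \frac{c z}{2} + z \sin{\left(z^{2} + \frac{z}{3} \right)} + e^{2 z} + \frac{\sin{\left(z^{2} + \frac{z}{3} \right)}}{6} - 2 \cos{\left(2 z \right)}
This equals f(z) exactly, so the claim holds.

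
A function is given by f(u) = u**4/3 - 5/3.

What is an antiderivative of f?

An antiderivative is F(u) = u*(u**4 - 25)/15.

Since d/du undoes antidifferentiation here, F'(u) = f(u) is required of F(u).
Check: d/du[u*(u**4 - 25)/15] = u**4/3 - 5/3 = f(u).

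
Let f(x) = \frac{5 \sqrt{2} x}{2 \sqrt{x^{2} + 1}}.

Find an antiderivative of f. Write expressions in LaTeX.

An antiderivative is F(x) = 5 \sqrt{\frac{x^{2}}{2} + \frac{1}{2}}.

f matches the chain-rule pattern g'(h)*h' with inner function h(x) = \frac{x^{2}}{2} + \frac{1}{2}; substituting u = h(x) collapses the integral.
Check: d/dx[5 \sqrt{\frac{x^{2}}{2} + \frac{1}{2}}] = \frac{5 \sqrt{2} x}{2 \sqrt{x^{2} + 1}} = f(x).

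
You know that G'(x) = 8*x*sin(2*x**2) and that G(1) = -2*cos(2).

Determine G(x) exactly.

G'(x) matches the chain-rule pattern g'(h)*h' with inner function h(x) = 2*x**2; substituting u = h(x) collapses the integral.
A general antiderivative is -2*cos(2*x**2) + C.
The condition gives C = -2*cos(2) - (-2*cos(2)) = 0.
So G(x) = -2*cos(2*x**2).
Check: d/dx[-2*cos(2*x**2)] = 8*x*sin(2*x**2) = G'(x).

G(x) = -2*cos(2*x**2)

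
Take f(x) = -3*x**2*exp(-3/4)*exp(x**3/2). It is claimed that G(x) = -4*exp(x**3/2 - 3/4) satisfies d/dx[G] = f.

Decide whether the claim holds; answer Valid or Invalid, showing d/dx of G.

d/dx[G] = -6*x**2*exp(-3/4)*exp(x**3/2)
d/dx[G] - f(x) = -3*x**2*exp(-3/4)*exp(x**3/2) != 0.

Invalid: d/dx[G] - f = -3*x**2*exp(-3/4)*exp(x**3/2), which is not 0.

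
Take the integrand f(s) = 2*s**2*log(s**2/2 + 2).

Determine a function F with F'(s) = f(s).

An antiderivative is F(s) = 2*s**3*log(s**2/2 + 2)/3 - 4*s**3/9 + 16*s/3 - 32*atan(s/2)/3.

Since d/ds undoes antidifferentiation here, F'(s) = f(s) is required of F(s).
Check: d/ds[2*s**3*log(s**2/2 + 2)/3 - 4*s**3/9 + 16*s/3 - 32*atan(s/2)/3] = 2*s**2*log(s**2/2 + 2) = f(s).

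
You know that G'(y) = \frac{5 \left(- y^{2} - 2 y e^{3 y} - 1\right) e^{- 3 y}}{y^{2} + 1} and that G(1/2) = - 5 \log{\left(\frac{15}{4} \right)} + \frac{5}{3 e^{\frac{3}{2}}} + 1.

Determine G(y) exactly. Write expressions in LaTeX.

G(y) = - 5 \log{\left(3 y^{2} + 3 \right)} + 1 + \frac{5 e^{- 3 y}}{3}

Whatever form G(y) takes, its d/dy must return the stated G'(y).
A general antiderivative is - 5 \log{\left(3 y^{2} + 3 \right)} + \frac{5 e^{- 3 y}}{3} + C.
The condition gives C = - 5 \log{\left(\frac{15}{4} \right)} + \frac{5}{3 e^{\frac{3}{2}}} + 1 - (- 5 \log{\left(\frac{15}{4} \right)} + \frac{5}{3 e^{\frac{3}{2}}}) = 1.
So G(y) = - 5 \log{\left(3 y^{2} + 3 \right)} + 1 + \frac{5 e^{- 3 y}}{3}.
Check: d/dy[- 5 \log{\left(3 y^{2} + 3 \right)} + 1 + \frac{5 e^{- 3 y}}{3}] = \frac{- 5 y^{2} - 10 y e^{3 y} - 5}{y^{2} e^{3 y} + e^{3 y}}, which equals G'(y).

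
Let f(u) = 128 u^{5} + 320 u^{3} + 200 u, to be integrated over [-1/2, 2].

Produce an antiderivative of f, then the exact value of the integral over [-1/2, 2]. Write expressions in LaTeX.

The substitution w = 4 u^{2} + 5 works: f is exactly (dF/dw)*(dw/du) for that inner function.
F(u) = \frac{\left(4 u^{2} + 5\right)^{3}}{3} is an antiderivative of f.
Check: d/du[\frac{\left(4 u^{2} + 5\right)^{3}}{3}] = 128 u^{5} + 320 u^{3} + 200 u = f(u).
F(2) = 3087; F(-1/2) = 72.
Integral = F(2) - F(-1/2) = 3015.

Antiderivative: F(u) = \frac{\left(4 u^{2} + 5\right)^{3}}{3}; value = 3015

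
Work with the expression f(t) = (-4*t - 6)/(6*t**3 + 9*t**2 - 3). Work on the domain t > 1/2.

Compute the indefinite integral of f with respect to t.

F(t) = -16*log(t - 1/2)/27 + 16*log(t + 1)/27 - 2/(9*t + 9) + C

The denominator factors as 3*(t + 1)**2*(2*t - 1); partial fractions split f into directly integrable pieces: -32/(27*(2*t - 1)) + 16/(27*(t + 1)) + 2/(9*(t + 1)**2).
Check: d/dt[-16*log(t - 1/2)/27 + 16*log(t + 1)/27 - 2/(9*t + 9)] = (-4*t - 6)/(6*t**3 + 9*t**2 - 3) = f(t).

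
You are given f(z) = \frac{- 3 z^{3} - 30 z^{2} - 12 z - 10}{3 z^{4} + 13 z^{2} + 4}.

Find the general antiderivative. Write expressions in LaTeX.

F(z) = - \frac{\log{\left(z^{2} + \frac{1}{3} \right)}}{2} - 5 \operatorname{atan}{\left(\frac{z}{2} \right)} + C

Check any antiderivative F(z) by computing F'(z) and comparing it with f(z).
Check: d/dz[- \frac{\log{\left(z^{2} + \frac{1}{3} \right)}}{2} - 5 \operatorname{atan}{\left(\frac{z}{2} \right)}] = \frac{- 3 z^{3} - 30 z^{2} - 12 z - 10}{3 z^{4} + 13 z^{2} + 4} = f(z).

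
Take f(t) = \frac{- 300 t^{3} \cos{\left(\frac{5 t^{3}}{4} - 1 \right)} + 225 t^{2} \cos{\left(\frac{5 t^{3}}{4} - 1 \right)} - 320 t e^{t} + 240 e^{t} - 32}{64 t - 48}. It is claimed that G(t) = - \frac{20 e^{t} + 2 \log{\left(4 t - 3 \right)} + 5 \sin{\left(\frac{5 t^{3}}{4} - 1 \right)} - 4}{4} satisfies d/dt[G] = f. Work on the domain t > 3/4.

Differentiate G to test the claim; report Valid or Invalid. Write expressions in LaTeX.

Valid: G'(t) = f(t).

d/dt[G] = \frac{- 300 t^{3} \cos{\left(\frac{5 t^{3}}{4} - 1 \right)} + 225 t^{2} \cos{\left(\frac{5 t^{3}}{4} - 1 \right)} - 320 t e^{t} + 240 e^{t} - 32}{64 t - 48}
This equals f(t) exactly, so the claim holds.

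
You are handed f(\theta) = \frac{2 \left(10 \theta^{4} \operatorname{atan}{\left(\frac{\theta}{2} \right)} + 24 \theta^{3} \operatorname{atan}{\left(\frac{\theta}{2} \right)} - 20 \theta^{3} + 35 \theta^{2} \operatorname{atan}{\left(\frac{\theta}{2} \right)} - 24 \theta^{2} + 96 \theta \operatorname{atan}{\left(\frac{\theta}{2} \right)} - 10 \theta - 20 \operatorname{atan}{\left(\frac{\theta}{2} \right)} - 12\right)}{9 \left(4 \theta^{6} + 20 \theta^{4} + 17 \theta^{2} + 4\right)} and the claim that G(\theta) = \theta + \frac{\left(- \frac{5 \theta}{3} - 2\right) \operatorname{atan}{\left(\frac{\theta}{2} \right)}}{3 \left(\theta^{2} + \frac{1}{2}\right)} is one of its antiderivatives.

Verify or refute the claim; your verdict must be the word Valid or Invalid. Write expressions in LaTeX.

Invalid: d/d\theta[G] - f = 1, which is not 0.

d/d\theta[G] = \frac{36 \theta^{6} + 20 \theta^{4} \operatorname{atan}{\left(\frac{\theta}{2} \right)} + 180 \theta^{4} + 48 \theta^{3} \operatorname{atan}{\left(\frac{\theta}{2} \right)} - 40 \theta^{3} + 70 \theta^{2} \operatorname{atan}{\left(\frac{\theta}{2} \right)} + 105 \theta^{2} + 192 \theta \operatorname{atan}{\left(\frac{\theta}{2} \right)} - 20 \theta - 40 \operatorname{atan}{\left(\frac{\theta}{2} \right)} + 12}{36 \theta^{6} + 180 \theta^{4} + 153 \theta^{2} + 36}
d/d\theta[G] - f(\theta) = 1 != 0.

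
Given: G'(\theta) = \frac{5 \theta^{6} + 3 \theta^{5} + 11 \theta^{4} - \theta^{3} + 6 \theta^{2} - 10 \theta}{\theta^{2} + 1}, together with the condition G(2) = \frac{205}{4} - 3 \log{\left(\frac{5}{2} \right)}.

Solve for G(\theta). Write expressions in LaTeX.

G(\theta) = - \frac{- 4 \theta^{5} - 3 \theta^{4} - 8 \theta^{3} + 8 \theta^{2} + 12 \log{\left(\frac{\theta^{2}}{2} + \frac{1}{2} \right)} + 3}{4}

Any candidate G(\theta) must reproduce the stated G'(\theta) exactly.
A general antiderivative is \theta^{5} + \frac{3 \theta^{4}}{4} + 2 \theta^{3} - 2 \theta^{2} - 3 \log{\left(\frac{\theta^{2}}{2} + \frac{1}{2} \right)} - \frac{5}{4} + C.
The condition gives C = \frac{205}{4} - 3 \log{\left(\frac{5}{2} \right)} - (\frac{203}{4} - 3 \log{\left(\frac{5}{2} \right)}) = \frac{1}{2}.
So G(\theta) = - \frac{- 4 \theta^{5} - 3 \theta^{4} - 8 \theta^{3} + 8 \theta^{2} + 12 \log{\left(\frac{\theta^{2}}{2} + \frac{1}{2} \right)} + 3}{4}.
Check: d/d\theta[- \frac{- 4 \theta^{5} - 3 \theta^{4} - 8 \theta^{3} + 8 \theta^{2} + 12 \log{\left(\frac{\theta^{2}}{2} + \frac{1}{2} \right)} + 3}{4}] = \frac{5 \theta^{6} + 3 \theta^{5} + 11 \theta^{4} - \theta^{3} + 6 \theta^{2} - 10 \theta}{\theta^{2} + 1} = G'(\theta).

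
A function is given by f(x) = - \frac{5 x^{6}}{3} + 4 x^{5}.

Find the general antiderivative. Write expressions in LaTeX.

The integrand splits into summands that can be handled one at a time.
Check: d/dx[\frac{x^{6} \left(14 - 5 x\right)}{21}] = - \frac{5 x^{6}}{3} + 4 x^{5} = f(x).

F(x) = \frac{x^{6} \left(14 - 5 x\right)}{21} + C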